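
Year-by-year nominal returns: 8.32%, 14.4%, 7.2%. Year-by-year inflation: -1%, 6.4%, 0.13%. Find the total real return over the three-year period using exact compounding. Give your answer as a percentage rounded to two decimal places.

25.95%

Nominal growth factor = 1.0832 × 1.1440 × 1.0720 = 1.328402
Price-level growth factor = 0.9900 × 1.0640 × 1.0013 = 1.054729
Real growth factor = 1.328402 / 1.054729 = 1.259472
Total real return = 1.259472 − 1 → 25.95%.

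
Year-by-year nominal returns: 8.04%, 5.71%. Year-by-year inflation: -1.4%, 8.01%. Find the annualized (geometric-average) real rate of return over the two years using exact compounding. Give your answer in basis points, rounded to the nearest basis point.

356 basis points

Compound the nominal returns: 1.0804 × 1.0571 = 1.14209084.
Compound inflation: 0.9860 × 1.0801 = 1.06497860.
Deflate: 1.14209084 / 1.06497860 = 1.07240731.
Annualized real rate = 1.07240731^(1/2) − 1 = 3.5571% → 356 basis points.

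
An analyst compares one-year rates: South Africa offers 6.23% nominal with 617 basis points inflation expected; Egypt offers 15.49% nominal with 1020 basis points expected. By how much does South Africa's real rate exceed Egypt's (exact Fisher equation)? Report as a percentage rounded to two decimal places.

-4.74%

South Africa: (1 + 0.0623)/(1 + 0.0617) − 1 = 0.0565%
Egypt: (1 + 0.1549)/(1 + 0.1020) − 1 = 4.8004%
Differential = 0.0565% − 4.8004% = -4.7438% → -4.74%.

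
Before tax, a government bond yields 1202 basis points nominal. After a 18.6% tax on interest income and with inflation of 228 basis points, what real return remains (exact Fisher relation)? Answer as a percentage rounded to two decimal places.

After-tax nominal return = 12.02% × (1 − 0.186) = 9.78428%.
1 + r = 1.0978428 / 1.02280 = 1.073370
After-tax real rate = 1.073370 − 1 → 7.34%.

7.34%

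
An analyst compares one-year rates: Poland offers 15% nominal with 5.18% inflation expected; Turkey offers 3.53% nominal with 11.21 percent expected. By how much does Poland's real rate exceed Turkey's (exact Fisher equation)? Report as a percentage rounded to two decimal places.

Poland: (1 + 0.1500)/(1 + 0.0518) − 1 = 9.3364%
Turkey: (1 + 0.0353)/(1 + 0.1121) − 1 = -6.9059%
Differential = 9.3364% − (-6.9059%) = 16.2422% → 16.24%.

16.24%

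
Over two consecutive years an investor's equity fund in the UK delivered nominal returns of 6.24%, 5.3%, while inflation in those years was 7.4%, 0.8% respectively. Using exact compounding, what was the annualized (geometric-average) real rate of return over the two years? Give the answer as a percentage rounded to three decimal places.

Nominal growth factor = 1.0624 × 1.0530 = 1.11870720
Price-level growth factor = 1.0740 × 1.0080 = 1.08259200
Real growth factor = 1.11870720 / 1.08259200 = 1.03335994
Annualized real rate = 1.03335994^(1/2) − 1 = 1.6543% → 1.654%.

1.654%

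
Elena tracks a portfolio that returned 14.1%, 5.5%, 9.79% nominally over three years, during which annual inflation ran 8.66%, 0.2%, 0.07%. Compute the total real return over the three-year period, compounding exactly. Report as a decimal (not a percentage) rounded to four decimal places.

0.2130

Nominal growth factor = 1.1410 × 1.0550 × 1.0979 = 1.321603
Price-level growth factor = 1.0866 × 1.0020 × 1.0007 = 1.089535
Real growth factor = 1.321603 / 1.089535 = 1.212997
Total real return = 1.212997 − 1 → 0.2130.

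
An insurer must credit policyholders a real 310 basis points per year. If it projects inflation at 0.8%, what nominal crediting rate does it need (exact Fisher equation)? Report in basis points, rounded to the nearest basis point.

(1 + i) = (1 + r)(1 + π) = 1.03100 × 1.00800 = 1.039248
i = 1.039248 − 1, so the required nominal rate is 392 basis points.

392 basis points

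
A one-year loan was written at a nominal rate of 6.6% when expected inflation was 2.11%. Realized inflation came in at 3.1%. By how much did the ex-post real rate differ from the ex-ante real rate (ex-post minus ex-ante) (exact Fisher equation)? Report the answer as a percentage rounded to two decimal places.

Ex-ante: (1 + 0.0660)/(1 + 0.0211) − 1 = 4.3972%
Ex-post: (1 + 0.0660)/(1 + 0.0310) − 1 = 3.3948%
Difference (ex-post − ex-ante) = -1.0025% → -1.00%.

-1.00%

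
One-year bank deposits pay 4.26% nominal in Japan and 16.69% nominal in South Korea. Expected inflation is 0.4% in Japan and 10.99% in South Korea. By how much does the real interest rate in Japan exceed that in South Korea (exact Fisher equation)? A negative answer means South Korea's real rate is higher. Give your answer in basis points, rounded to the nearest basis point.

-129 basis points

Japan: (1 + 0.0426)/(1 + 0.0040) − 1 = 3.8446%
South Korea: (1 + 0.1669)/(1 + 0.1099) − 1 = 5.1356%
Differential = 3.8446% − 5.1356% = -1.2910% → -129 basis points.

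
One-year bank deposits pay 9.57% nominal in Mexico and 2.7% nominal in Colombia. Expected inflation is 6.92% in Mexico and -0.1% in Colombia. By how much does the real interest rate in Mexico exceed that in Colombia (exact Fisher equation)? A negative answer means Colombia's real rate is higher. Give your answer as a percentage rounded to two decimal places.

-0.32%

Mexico: (1 + 0.0957)/(1 + 0.0692) − 1 = 2.4785%
Colombia: (1 + 0.0270)/(1 − 0.0010) − 1 = 2.8028%
Differential = 2.4785% − 2.8028% = -0.3243% → -0.32%.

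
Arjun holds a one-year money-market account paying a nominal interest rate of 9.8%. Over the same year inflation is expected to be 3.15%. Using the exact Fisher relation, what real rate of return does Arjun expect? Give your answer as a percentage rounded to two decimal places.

1 + r = 1.09800 / 1.03150 = 1.064469
r = 1.064469 − 1 = 6.4469%, i.e. 6.45%.

6.45%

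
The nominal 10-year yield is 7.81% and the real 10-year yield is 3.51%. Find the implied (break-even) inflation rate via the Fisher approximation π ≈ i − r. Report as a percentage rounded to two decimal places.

π ≈ i − r = 7.81% − 3.51% → 4.30%.

4.30%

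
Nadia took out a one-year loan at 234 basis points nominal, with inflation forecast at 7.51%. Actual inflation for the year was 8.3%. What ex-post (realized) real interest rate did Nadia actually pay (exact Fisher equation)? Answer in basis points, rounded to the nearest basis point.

Ex-post: (1 + 0.0234)/(1 + 0.0830) − 1 = -5.5032%
So the realized real rate is -550 basis points.

-550 basis points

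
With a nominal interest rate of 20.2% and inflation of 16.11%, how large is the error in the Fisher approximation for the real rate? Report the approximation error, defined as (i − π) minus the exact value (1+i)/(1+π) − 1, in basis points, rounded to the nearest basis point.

Approximate: r ≈ 20.200% − 16.110% = 4.0900%
Exact: (1 + 0.2020)/(1 + 0.1611) − 1 = 3.5225%
Error = 4.0900% − 3.5225% = 0.5675% → 57 basis points.

57 basis points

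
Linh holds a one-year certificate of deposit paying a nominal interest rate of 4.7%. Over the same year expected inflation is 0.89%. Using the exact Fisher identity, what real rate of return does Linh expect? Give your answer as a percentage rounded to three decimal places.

1 + r = 1.04700 / 1.00890 = 1.037764
r = 1.037764 − 1 = 3.7764%, i.e. 3.776%.

3.776%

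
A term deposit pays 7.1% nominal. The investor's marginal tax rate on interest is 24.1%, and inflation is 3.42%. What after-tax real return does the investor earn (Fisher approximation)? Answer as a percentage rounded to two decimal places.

After-tax nominal return = 7.1% × (1 − 0.241) = 5.3889%.
r ≈ 5.3889% − 3.42% → 1.97%.

1.97%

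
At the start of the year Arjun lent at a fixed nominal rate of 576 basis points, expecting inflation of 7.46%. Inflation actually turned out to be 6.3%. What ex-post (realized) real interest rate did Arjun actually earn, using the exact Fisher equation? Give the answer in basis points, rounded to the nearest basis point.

Ex-post: (1 + 0.0576)/(1 + 0.0630) − 1 = -0.5080%
So the realized real rate is -51 basis points.

-51 basis points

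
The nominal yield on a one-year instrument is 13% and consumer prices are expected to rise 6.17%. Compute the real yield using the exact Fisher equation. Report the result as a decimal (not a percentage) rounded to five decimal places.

By the Fisher relation, 1 + r = (1 + i)/(1 + π).
1 + r = 1.13000 / 1.06170 = 1.064331
r = 1.064331 − 1 = 6.4331%, i.e. 0.06433.

0.06433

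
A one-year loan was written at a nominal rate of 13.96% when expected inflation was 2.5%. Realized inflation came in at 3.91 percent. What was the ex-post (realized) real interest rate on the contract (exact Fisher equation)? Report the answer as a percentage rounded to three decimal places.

9.672%

Ex-post: (1 + 0.1396)/(1 + 0.0391) − 1 = 9.6718%
So the realized real rate is 9.672%.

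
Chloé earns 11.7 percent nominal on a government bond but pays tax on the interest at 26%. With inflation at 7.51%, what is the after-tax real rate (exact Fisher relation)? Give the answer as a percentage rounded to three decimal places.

1.068%

After-tax nominal return = 11.7% × (1 − 0.26) = 8.6580%.
1 + r = 1.08658 / 1.07510 = 1.010678
After-tax real rate = 1.010678 − 1 → 1.068%.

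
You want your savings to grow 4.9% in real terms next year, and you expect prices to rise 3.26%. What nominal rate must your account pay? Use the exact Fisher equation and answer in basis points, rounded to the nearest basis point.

(1 + i) = (1 + r)(1 + π) = 1.04900 × 1.03260 = 1.0831974
i = 1.0831974 − 1, so the required nominal rate is 832 basis points.

832 basis points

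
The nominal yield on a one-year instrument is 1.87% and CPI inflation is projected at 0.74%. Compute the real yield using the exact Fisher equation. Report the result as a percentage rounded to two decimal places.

1.12%

1 + r = 1.01870 / 1.00740 = 1.011217
r = 1.011217 − 1 = 1.1217%, i.e. 1.12%.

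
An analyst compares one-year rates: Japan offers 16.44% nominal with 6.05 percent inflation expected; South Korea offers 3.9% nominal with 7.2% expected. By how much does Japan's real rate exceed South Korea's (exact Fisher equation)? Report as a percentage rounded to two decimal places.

12.88%

Japan: (1 + 0.1644)/(1 + 0.0605) − 1 = 9.7973%
South Korea: (1 + 0.0390)/(1 + 0.0720) − 1 = -3.0784%
Differential = 9.7973% − (-3.0784%) = 12.8756% → 12.88%.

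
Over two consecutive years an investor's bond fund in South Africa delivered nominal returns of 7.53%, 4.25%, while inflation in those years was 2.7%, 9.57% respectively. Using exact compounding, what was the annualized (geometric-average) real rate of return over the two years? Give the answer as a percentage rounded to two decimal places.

Compound the nominal returns: 1.0753 × 1.0425 = 1.12100025.
Compound inflation: 1.0270 × 1.0957 = 1.12528390.
Deflate: 1.12100025 / 1.12528390 = 0.99619327.
Annualized real rate = 0.99619327^(1/2) − 1 = -0.1905% → -0.19%.

-0.19%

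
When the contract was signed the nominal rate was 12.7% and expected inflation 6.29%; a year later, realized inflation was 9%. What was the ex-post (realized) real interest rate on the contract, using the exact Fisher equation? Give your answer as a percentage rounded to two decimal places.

Ex-post: (1 + 0.1270)/(1 + 0.0900) − 1 = 3.3945%
So the realized real rate is 3.39%.

3.39%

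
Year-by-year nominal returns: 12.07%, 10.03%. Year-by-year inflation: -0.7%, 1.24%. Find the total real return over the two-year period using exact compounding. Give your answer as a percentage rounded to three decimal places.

Compound the nominal returns: 1.1207 × 1.1003 = 1.233106.
Compound inflation: 0.9930 × 1.0124 = 1.005313.
Deflate: 1.233106 / 1.005313 = 1.226589.
Total real return = 1.226589 − 1 → 22.659%.

22.659%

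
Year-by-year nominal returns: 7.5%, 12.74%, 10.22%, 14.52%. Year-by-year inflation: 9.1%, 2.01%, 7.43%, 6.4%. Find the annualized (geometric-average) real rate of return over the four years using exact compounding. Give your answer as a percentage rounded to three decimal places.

Compound the nominal returns: 1.0750 × 1.1274 × 1.1022 × 1.1452 = 1.529777401.
Compound inflation: 1.0910 × 1.0201 × 1.0743 × 1.0640 = 1.272139395.
Deflate: 1.529777401 / 1.272139395 = 1.202523408.
Annualized real rate = 1.202523408^(1/4) − 1 = 4.71849% → 4.718%.

4.718%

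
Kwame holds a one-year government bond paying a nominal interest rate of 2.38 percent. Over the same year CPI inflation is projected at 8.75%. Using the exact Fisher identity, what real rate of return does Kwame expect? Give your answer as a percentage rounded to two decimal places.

1 + r = 1.02380 / 1.08750 = 0.941425
r = 0.941425 − 1 = -5.8575%, i.e. -5.86%.

-5.86%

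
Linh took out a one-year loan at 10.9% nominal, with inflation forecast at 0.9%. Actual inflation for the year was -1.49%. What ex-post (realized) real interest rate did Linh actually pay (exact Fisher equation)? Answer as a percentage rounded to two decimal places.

12.58%

Ex-post: (1 + 0.1090)/(1 − 0.0149) − 1 = 12.5774%
So the realized real rate is 12.58%.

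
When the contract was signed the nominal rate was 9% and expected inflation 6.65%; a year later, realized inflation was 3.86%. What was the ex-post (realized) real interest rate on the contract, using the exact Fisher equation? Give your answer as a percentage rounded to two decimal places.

4.95%

Ex-post: (1 + 0.0900)/(1 + 0.0386) − 1 = 4.9490%
So the realized real rate is 4.95%.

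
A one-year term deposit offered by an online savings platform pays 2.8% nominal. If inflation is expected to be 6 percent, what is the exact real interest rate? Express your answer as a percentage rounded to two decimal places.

-3.02%

By the Fisher identity, 1 + r = (1 + i)/(1 + π).
1 + r = 1.02800 / 1.06000 = 0.969811
r = 0.969811 − 1 = -3.0189%, i.e. -3.02%.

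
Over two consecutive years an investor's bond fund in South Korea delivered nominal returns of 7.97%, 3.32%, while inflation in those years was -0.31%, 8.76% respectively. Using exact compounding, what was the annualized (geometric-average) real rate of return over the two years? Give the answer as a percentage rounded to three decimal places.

1.434%

Nominal growth factor = 1.0797 × 1.0332 = 1.11554604
Price-level growth factor = 0.9969 × 1.0876 = 1.08422844
Real growth factor = 1.11554604 / 1.08422844 = 1.02888469
Annualized real rate = 1.02888469^(1/2) − 1 = 1.4340% → 1.434%.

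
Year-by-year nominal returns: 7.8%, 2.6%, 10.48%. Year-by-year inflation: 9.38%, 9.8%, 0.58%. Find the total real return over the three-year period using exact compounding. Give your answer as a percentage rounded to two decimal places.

Compound the nominal returns: 1.0780 × 1.0260 × 1.1048 = 1.221940.
Compound inflation: 1.0938 × 1.0980 × 1.0058 = 1.207958.
Deflate: 1.221940 / 1.207958 = 1.011575.
Total real return = 1.011575 − 1 → 1.16%.

1.16%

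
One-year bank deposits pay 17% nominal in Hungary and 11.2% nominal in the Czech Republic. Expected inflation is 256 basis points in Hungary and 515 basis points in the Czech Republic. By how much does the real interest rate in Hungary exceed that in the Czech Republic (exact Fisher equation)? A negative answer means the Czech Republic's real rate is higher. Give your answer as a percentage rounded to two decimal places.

Hungary: (1 + 0.1700)/(1 + 0.0256) − 1 = 14.0796%
The Czech Republic: (1 + 0.1120)/(1 + 0.0515) − 1 = 5.7537%
Differential = 14.0796% − 5.7537% = 8.3259% → 8.33%.

8.33%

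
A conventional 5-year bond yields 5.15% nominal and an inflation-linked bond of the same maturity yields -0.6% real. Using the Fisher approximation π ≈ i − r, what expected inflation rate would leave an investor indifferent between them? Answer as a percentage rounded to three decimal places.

π ≈ i − r = 5.15% − (-0.6%) → 5.750%.

5.750%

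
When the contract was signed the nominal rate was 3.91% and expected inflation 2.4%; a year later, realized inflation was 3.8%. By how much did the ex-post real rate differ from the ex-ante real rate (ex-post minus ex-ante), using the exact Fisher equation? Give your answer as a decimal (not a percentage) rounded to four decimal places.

-0.0137

Ex-ante: (1 + 0.0391)/(1 + 0.0240) − 1 = 1.4746%
Ex-post: (1 + 0.0391)/(1 + 0.0380) − 1 = 0.1060%
Difference (ex-post − ex-ante) = -1.3686% → -0.0137.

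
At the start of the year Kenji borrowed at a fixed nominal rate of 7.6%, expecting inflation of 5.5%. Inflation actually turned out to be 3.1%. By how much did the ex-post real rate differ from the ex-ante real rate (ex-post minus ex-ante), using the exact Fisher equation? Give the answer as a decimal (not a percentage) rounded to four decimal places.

0.0237

Ex-ante: (1 + 0.0760)/(1 + 0.0550) − 1 = 1.9905%
Ex-post: (1 + 0.0760)/(1 + 0.0310) − 1 = 4.3647%
Difference (ex-post − ex-ante) = 2.3742% → 0.0237.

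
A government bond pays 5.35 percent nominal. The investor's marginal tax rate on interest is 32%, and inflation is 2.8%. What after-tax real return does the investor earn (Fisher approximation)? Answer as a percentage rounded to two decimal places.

After-tax nominal return = 5.35% × (1 − 0.32) = 3.6380%.
r ≈ 3.6380% − 2.8% → 0.84%.

0.84%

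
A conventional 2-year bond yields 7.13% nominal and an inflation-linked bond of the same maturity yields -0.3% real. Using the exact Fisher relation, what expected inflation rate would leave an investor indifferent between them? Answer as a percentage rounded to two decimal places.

(1 + π) = (1 + i)/(1 + r) = 1.07130 / 0.99700 = 1.074524
Break-even inflation = 1.074524 − 1 → 7.45%.

7.45%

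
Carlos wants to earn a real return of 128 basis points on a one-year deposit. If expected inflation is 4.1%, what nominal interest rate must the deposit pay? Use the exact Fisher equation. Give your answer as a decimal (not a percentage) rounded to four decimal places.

(1 + i) = (1 + r)(1 + π) = 1.01280 × 1.04100 = 1.0543248
i = 1.0543248 − 1, so the required nominal rate is 0.0543.

0.0543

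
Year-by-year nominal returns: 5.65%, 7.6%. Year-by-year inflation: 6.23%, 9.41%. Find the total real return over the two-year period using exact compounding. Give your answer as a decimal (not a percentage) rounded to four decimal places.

-0.0219

Compound the nominal returns: 1.0565 × 1.0760 = 1.136794.
Compound inflation: 1.0623 × 1.0941 = 1.162262.
Deflate: 1.136794 / 1.162262 = 0.978087.
Total real return = 0.978087 − 1 → -0.0219.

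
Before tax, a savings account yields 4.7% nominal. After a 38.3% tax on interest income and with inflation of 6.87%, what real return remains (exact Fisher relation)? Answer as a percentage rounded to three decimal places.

-3.715%

After-tax nominal return = 4.7% × (1 − 0.383) = 2.8999%.
1 + r = 1.028999 / 1.06870 = 0.962851
After-tax real rate = 0.962851 − 1 → -3.715%.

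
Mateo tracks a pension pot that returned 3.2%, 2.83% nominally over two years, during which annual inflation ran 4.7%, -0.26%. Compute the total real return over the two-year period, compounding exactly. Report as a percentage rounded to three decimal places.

Nominal growth factor = 1.0320 × 1.0283 = 1.061206
Price-level growth factor = 1.0470 × 0.9974 = 1.044278
Real growth factor = 1.061206 / 1.044278 = 1.016210
Total real return = 1.016210 − 1 → 1.621%.

1.621%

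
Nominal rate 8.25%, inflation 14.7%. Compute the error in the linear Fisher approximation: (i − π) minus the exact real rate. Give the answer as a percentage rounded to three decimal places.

-0.827%

Approximate: r ≈ 8.250% − 14.700% = -6.4500%
Exact: (1 + 0.0825)/(1 + 0.1470) − 1 = -5.6234%
Error = -6.4500% − (-5.6234%) = -0.8266% → -0.827%.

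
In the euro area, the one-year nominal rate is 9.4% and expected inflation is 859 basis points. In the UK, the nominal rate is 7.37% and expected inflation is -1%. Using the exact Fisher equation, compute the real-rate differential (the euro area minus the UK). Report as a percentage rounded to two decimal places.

The euro area: (1 + 0.0940)/(1 + 0.0859) − 1 = 0.7459%
The UK: (1 + 0.0737)/(1 − 0.0100) − 1 = 8.4545%
Differential = 0.7459% − 8.4545% = -7.7086% → -7.71%.

-7.71%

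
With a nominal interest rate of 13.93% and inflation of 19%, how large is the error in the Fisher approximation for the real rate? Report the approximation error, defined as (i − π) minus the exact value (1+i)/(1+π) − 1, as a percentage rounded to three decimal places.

Approximate: r ≈ 13.930% − 19.000% = -5.0700%
Exact: (1 + 0.1393)/(1 + 0.1900) − 1 = -4.260504%
Error = -5.0700% − (-4.260504%) = -0.809496% → -0.809%.

-0.809%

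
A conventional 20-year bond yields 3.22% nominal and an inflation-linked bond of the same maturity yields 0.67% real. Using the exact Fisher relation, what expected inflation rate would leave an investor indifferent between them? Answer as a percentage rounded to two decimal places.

(1 + π) = (1 + i)/(1 + r) = 1.03220 / 1.00670 = 1.025330
Break-even inflation = 1.025330 − 1 → 2.53%.

2.53%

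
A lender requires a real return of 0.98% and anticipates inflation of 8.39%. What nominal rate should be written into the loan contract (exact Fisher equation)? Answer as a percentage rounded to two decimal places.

(1 + i) = (1 + r)(1 + π) = 1.00980 × 1.08390 = 1.09452222
i = 1.09452222 − 1, so the required nominal rate is 9.45%.

9.45%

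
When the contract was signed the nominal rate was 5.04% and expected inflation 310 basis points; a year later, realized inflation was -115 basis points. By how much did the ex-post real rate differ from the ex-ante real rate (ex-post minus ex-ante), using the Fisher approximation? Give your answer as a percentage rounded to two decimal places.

Ex-ante: 5.04% − 3.1% = 1.940%
Ex-post: 5.04% − (-1.15%) = 6.190%
Difference (ex-post − ex-ante) = 4.2500% → 4.25%.

4.25%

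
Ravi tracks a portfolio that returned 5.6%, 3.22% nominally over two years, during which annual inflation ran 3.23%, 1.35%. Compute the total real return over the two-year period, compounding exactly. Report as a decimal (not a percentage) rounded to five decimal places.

0.04183

Compound the nominal returns: 1.0560 × 1.0322 = 1.090003.
Compound inflation: 1.0323 × 1.0135 = 1.046236.
Deflate: 1.090003 / 1.046236 = 1.041833.
Total real return = 1.041833 − 1 → 0.04183.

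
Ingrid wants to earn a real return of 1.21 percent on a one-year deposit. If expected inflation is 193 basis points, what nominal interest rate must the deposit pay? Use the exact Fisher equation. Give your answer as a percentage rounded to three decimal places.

3.163%

(1 + i) = (1 + r)(1 + π) = 1.01210 × 1.01930 = 1.03163353
i = 1.03163353 − 1, so the required nominal rate is 3.163%.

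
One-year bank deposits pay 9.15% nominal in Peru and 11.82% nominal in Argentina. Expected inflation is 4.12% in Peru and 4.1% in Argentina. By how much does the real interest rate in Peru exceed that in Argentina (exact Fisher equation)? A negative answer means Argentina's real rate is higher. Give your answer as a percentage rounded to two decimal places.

-2.58%

Peru: (1 + 0.0915)/(1 + 0.0412) − 1 = 4.83096%
Argentina: (1 + 0.1182)/(1 + 0.0410) − 1 = 7.41595%
Differential = 4.83096% − 7.41595% = -2.58498% → -2.58%.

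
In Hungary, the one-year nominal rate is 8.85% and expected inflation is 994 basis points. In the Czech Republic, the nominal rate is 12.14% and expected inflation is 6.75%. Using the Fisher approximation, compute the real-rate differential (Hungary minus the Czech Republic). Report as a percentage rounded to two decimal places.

-6.48%

Hungary: 8.85% − 9.94% = -1.090%
The Czech Republic: 12.14% − 6.75% = 5.390%
Differential = -6.480% → -6.48%.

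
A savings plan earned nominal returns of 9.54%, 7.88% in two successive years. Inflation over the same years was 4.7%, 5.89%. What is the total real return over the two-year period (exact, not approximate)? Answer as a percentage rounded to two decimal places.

6.59%

Compound the nominal returns: 1.0954 × 1.0788 = 1.181718.
Compound inflation: 1.0470 × 1.0589 = 1.108668.
Deflate: 1.181718 / 1.108668 = 1.065889.
Total real return = 1.065889 − 1 → 6.59%.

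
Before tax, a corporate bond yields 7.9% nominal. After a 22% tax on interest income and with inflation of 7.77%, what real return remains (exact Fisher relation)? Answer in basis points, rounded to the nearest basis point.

-149 basis points

After-tax nominal return = 7.9% × (1 − 0.22) = 6.1620%.
1 + r = 1.06162 / 1.07770 = 0.985079
After-tax real rate = 0.985079 − 1 → -149 basis points.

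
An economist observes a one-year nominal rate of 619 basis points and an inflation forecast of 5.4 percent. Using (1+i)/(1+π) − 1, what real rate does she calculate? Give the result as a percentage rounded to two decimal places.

By the Fisher relation, 1 + r = (1 + i)/(1 + π).
1 + r = 1.06190 / 1.05400 = 1.007495
r = 1.007495 − 1 = 0.7495%, i.e. 0.75%.

0.75%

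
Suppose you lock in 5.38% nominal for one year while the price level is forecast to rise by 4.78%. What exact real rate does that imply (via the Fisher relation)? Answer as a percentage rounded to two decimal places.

0.57%

By the Fisher relation, 1 + r = (1 + i)/(1 + π).
1 + r = 1.05380 / 1.04780 = 1.005726
r = 1.005726 − 1 = 0.5726%, i.e. 0.57%.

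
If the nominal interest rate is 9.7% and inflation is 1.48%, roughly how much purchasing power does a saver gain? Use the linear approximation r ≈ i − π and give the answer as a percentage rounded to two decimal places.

r ≈ i − π = 9.7% − 1.48% = 8.22%.

8.22%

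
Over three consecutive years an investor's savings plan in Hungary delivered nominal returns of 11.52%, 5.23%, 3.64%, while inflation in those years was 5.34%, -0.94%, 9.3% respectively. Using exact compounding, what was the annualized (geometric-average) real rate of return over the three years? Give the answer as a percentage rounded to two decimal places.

2.17%

Nominal growth factor = 1.1152 × 1.0523 × 1.0364 = 1.21624127
Price-level growth factor = 1.0534 × 0.9906 × 1.0930 = 1.14054336
Real growth factor = 1.21624127 / 1.14054336 = 1.06637004
Annualized real rate = 1.06637004^(1/3) − 1 = 2.1651% → 2.17%.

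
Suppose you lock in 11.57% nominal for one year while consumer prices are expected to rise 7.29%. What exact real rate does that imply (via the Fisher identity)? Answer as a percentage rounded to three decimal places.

3.989%

By the Fisher identity, 1 + r = (1 + i)/(1 + π).
1 + r = 1.11570 / 1.07290 = 1.039892
r = 1.039892 − 1 = 3.9892%, i.e. 3.989%.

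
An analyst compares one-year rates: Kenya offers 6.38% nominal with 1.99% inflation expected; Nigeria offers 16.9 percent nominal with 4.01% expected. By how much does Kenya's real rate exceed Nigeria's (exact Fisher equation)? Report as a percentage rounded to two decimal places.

-8.09%

Kenya: (1 + 0.0638)/(1 + 0.0199) − 1 = 4.3043%
Nigeria: (1 + 0.1690)/(1 + 0.0401) − 1 = 12.3930%
Differential = 4.3043% − 12.3930% = -8.0887% → -8.09%.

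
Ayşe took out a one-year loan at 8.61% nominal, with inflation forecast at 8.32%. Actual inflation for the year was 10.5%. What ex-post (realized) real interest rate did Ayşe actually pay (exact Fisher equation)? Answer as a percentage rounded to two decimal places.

Ex-post: (1 + 0.0861)/(1 + 0.1050) − 1 = -1.7104%
So the realized real rate is -1.71%.

-1.71%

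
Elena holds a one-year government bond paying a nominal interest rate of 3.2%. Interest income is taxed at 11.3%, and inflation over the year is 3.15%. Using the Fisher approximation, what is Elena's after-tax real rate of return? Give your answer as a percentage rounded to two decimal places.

-0.31%

After-tax nominal return = 3.2% × (1 − 0.113) = 2.8384%.
r ≈ 2.8384% − 3.15% → -0.31%.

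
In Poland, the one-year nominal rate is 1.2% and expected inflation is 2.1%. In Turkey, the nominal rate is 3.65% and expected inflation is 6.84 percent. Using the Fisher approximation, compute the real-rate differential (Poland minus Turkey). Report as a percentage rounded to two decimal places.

2.29%

Poland: 1.2% − 2.1% = -0.900%
Turkey: 3.65% − 6.84% = -3.190%
Differential = 2.290% → 2.29%.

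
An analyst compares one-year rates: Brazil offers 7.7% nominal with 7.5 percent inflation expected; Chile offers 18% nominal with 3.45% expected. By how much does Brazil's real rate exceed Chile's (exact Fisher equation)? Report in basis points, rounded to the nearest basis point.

-1388 basis points

Brazil: (1 + 0.0770)/(1 + 0.0750) − 1 = 0.1860%
Chile: (1 + 0.1800)/(1 + 0.0345) − 1 = 14.0648%
Differential = 0.1860% − 14.0648% = -13.8787% → -1388 basis points.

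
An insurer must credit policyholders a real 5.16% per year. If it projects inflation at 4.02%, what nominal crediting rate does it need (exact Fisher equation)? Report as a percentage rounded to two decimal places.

9.39%

(1 + i) = (1 + r)(1 + π) = 1.05160 × 1.04020 = 1.09387432
i = 1.09387432 − 1, so the required nominal rate is 9.39%.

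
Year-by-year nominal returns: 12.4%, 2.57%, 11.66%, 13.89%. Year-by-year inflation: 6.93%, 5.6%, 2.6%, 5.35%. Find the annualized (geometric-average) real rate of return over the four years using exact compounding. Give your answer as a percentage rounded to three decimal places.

4.690%

Nominal growth factor = 1.1240 × 1.0257 × 1.1166 × 1.1389 = 1.46612123
Price-level growth factor = 1.0693 × 1.0560 × 1.0260 × 1.0535 = 1.22052136
Real growth factor = 1.46612123 / 1.22052136 = 1.20122537
Annualized real rate = 1.20122537^(1/4) − 1 = 4.6902% → 4.690%.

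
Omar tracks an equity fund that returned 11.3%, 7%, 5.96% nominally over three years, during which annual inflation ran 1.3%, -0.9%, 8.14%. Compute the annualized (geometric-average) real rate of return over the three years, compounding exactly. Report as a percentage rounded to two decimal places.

5.14%

Compound the nominal returns: 1.1130 × 1.0700 × 1.0596 = 1.26188824.
Compound inflation: 1.0130 × 0.9910 × 1.0814 = 1.08559908.
Deflate: 1.26188824 / 1.08559908 = 1.16238883.
Annualized real rate = 1.16238883^(1/3) − 1 = 5.1438% → 5.14%.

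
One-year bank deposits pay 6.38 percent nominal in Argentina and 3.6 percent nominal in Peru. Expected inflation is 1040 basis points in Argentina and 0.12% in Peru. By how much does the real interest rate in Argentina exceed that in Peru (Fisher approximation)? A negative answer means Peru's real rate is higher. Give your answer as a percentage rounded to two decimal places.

-7.50%

Argentina: 6.38% − 10.4% = -4.020%
Peru: 3.6% − 0.12% = 3.480%
Differential = -7.500% → -7.50%.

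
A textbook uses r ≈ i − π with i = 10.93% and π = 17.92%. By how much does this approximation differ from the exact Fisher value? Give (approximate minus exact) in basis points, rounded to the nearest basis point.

-106 basis points

Approximate: r ≈ 10.930% − 17.920% = -6.9900%
Exact: (1 + 0.1093)/(1 + 0.1792) − 1 = -5.9277%
Error = -6.9900% − (-5.9277%) = -1.0623% → -106 basis points.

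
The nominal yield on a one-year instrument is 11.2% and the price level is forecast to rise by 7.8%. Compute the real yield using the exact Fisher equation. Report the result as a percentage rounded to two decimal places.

3.15%

By the Fisher identity, 1 + r = (1 + i)/(1 + π).
1 + r = 1.11200 / 1.07800 = 1.031540
r = 1.031540 − 1 = 3.1540%, i.e. 3.15%.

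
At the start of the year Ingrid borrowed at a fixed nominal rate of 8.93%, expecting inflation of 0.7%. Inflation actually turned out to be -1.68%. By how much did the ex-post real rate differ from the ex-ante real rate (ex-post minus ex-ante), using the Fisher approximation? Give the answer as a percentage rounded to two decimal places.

2.38%

Ex-ante: 8.93% − 0.7% = 8.230%
Ex-post: 8.93% − (-1.68%) = 10.610%
Difference (ex-post − ex-ante) = 2.3800% → 2.38%.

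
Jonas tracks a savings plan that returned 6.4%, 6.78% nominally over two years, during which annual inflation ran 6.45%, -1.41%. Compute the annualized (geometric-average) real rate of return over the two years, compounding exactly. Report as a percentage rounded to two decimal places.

Compound the nominal returns: 1.0640 × 1.0678 = 1.13613920.
Compound inflation: 1.0645 × 0.9859 = 1.04949055.
Deflate: 1.13613920 / 1.04949055 = 1.08256258.
Annualized real rate = 1.08256258^(1/2) − 1 = 4.0463% → 4.05%.

4.05%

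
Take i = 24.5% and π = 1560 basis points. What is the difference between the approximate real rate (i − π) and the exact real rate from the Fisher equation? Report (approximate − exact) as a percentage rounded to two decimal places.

Approximate: r ≈ 24.500% − 15.600% = 8.9000%
Exact: (1 + 0.2450)/(1 + 0.1560) − 1 = 7.6990%
Error = 8.9000% − 7.6990% = 1.2010% → 1.20%.

1.20%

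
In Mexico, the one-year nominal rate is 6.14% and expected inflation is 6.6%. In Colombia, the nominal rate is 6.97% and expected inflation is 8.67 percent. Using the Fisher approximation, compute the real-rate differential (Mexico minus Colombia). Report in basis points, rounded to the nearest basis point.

Mexico: 6.14% − 6.6% = -0.460%
Colombia: 6.97% − 8.67% = -1.700%
Differential = 1.240% → 124 basis points.

124 basis points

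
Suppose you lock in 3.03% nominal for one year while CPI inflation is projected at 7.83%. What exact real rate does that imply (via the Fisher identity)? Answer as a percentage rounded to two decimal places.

-4.45%

1 + r = 1.03030 / 1.07830 = 0.955485
r = 0.955485 − 1 = -4.4515%, i.e. -4.45%.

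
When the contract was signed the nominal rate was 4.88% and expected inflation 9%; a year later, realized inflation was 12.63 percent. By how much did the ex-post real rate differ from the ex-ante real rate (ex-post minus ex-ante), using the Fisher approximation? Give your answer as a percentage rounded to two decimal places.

-3.63%

Ex-ante: 4.88% − 9% = -4.120%
Ex-post: 4.88% − 12.63% = -7.750%
Difference (ex-post − ex-ante) = -3.6300% → -3.63%.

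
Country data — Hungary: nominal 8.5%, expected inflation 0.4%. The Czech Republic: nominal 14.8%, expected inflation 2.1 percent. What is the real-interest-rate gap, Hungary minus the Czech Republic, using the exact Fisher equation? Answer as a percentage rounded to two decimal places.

-4.37%

Hungary: (1 + 0.0850)/(1 + 0.0040) − 1 = 8.0677%
The Czech Republic: (1 + 0.1480)/(1 + 0.0210) − 1 = 12.4388%
Differential = 8.0677% − 12.4388% = -4.3711% → -4.37%.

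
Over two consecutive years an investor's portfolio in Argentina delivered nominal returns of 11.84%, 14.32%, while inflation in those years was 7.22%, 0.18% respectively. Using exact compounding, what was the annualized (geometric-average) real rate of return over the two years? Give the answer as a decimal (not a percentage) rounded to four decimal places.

Nominal growth factor = 1.1184 × 1.1432 = 1.27855488
Price-level growth factor = 1.0722 × 1.0018 = 1.07412996
Real growth factor = 1.27855488 / 1.07412996 = 1.19031675
Annualized real rate = 1.19031675^(1/2) − 1 = 9.1016% → 0.0910.

0.0910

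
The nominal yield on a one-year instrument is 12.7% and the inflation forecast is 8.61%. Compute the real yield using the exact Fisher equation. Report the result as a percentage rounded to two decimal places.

By the Fisher identity, 1 + r = (1 + i)/(1 + π).
1 + r = 1.12700 / 1.08610 = 1.037658
r = 1.037658 − 1 = 3.7658%, i.e. 3.77%.

3.77%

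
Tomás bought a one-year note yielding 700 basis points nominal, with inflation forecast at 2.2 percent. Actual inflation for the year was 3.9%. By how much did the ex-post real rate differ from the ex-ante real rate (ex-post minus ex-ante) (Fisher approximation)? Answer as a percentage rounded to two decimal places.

-1.70%

Ex-ante: 7% − 2.2% = 4.800%
Ex-post: 7% − 3.9% = 3.100%
Difference (ex-post − ex-ante) = -1.7000% → -1.70%.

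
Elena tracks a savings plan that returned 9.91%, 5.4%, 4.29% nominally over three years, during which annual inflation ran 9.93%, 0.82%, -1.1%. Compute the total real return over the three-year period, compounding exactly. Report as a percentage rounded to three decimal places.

10.220%

Compound the nominal returns: 1.0991 × 1.0540 × 1.0429 = 1.208149.
Compound inflation: 1.0993 × 1.0082 × 0.9890 = 1.096123.
Deflate: 1.208149 / 1.096123 = 1.102202.
Total real return = 1.102202 − 1 → 10.220%.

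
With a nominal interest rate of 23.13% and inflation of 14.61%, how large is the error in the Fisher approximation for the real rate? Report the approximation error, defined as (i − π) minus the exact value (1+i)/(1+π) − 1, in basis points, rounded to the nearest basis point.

109 basis points

Approximate: r ≈ 23.130% − 14.610% = 8.5200%
Exact: (1 + 0.2313)/(1 + 0.1461) − 1 = 7.4339%
Error = 8.5200% − 7.4339% = 1.0861% → 109 basis points.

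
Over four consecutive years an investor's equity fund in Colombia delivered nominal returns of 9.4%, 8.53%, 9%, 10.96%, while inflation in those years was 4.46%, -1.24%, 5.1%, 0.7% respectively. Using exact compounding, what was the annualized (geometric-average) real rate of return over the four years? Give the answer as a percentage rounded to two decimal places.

Nominal growth factor = 1.0940 × 1.0853 × 1.0900 × 1.1096 = 1.43601862
Price-level growth factor = 1.0446 × 0.9876 × 1.0510 × 1.0070 = 1.09185078
Real growth factor = 1.43601862 / 1.09185078 = 1.31521509
Annualized real rate = 1.31521509^(1/4) − 1 = 7.0901% → 7.09%.

7.09%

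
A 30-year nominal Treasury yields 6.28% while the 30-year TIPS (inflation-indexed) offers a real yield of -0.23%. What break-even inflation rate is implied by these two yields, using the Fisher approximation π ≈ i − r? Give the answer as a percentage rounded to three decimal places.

6.510%

π ≈ i − r = 6.28% − (-0.23%) → 6.510%.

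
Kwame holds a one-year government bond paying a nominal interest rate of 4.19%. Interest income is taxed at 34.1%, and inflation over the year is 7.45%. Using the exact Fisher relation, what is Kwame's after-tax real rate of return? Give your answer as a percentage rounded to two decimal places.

-4.36%

After-tax nominal return = 4.19% × (1 − 0.341) = 2.76121%.
1 + r = 1.0276121 / 1.07450 = 0.956363
After-tax real rate = 0.956363 − 1 → -4.36%.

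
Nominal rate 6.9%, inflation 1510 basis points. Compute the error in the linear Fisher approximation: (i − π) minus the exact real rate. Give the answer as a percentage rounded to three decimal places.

Approximate: r ≈ 6.900% − 15.100% = -8.2000%
Exact: (1 + 0.0690)/(1 + 0.1510) − 1 = -7.1242%
Error = -8.2000% − (-7.1242%) = -1.0758% → -1.076%.

-1.076%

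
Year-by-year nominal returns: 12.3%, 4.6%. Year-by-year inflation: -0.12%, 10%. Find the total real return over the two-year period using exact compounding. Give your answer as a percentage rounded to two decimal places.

Compound the nominal returns: 1.1230 × 1.0460 = 1.174658.
Compound inflation: 0.9988 × 1.1000 = 1.098680.
Deflate: 1.174658 / 1.098680 = 1.069154.
Total real return = 1.069154 − 1 → 6.92%.

6.92%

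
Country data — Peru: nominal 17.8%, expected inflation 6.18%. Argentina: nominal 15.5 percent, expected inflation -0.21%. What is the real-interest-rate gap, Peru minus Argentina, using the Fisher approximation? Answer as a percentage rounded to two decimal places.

-4.09%

Peru: 17.8% − 6.18% = 11.620%
Argentina: 15.5% − (-0.21%) = 15.710%
Differential = -4.090% → -4.09%.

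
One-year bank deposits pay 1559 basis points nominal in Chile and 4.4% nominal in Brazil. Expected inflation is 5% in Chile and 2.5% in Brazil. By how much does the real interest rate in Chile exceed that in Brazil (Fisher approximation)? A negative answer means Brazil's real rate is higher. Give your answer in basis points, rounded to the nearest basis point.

Chile: 15.59% − 5% = 10.590%
Brazil: 4.4% − 2.5% = 1.900%
Differential = 8.690% → 869 basis points.

869 basis points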